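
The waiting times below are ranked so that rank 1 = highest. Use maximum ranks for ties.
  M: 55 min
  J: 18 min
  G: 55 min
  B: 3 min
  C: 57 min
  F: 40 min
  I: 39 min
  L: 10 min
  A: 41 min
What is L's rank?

8

Sorted (descending): 57, 55, 55, 41, 40, 39, 18, 10, 3
The 2 values of 55 occupy positions 2–3 → each gets rank 3.
L has value 10 min → rank 8.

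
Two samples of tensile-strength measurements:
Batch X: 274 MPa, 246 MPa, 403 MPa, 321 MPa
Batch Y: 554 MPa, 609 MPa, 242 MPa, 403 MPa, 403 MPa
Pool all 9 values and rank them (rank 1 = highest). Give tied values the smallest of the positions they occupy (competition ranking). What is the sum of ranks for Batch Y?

18

Sorted (descending): 609, 554, 403, 403, 403, 321, 274, 246, 242
The 3 values of 403 occupy positions 3–5 → each gets rank 3.
Batch Y values → pooled ranks: 554→2, 609→1, 242→9, 403→3, 403→3
Rank sum = 2 + 1 + 9 + 3 + 3 = 18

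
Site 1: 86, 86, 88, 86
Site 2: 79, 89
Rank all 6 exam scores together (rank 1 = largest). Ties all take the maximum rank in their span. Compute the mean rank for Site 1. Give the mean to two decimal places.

4.25

Sorted (descending): 89, 88, 86, 86, 86, 79
The 3 values of 86 occupy positions 3–5 → each gets rank 5.
Site 1 values → pooled ranks: 86→5, 86→5, 88→2, 86→5
Mean rank = (5 + 5 + 2 + 5) / 4 = 4.25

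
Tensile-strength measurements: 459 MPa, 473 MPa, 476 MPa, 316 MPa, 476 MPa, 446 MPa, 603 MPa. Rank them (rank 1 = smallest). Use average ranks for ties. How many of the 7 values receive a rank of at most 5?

Sorted (ascending): 316, 446, 459, 473, 476, 476, 603
The 2 values of 476 occupy positions 5–6 → average rank (5+6)/2 = 5.5.
Ranks ≤ 5: {1, 2, 3, 4} → 4 values.

4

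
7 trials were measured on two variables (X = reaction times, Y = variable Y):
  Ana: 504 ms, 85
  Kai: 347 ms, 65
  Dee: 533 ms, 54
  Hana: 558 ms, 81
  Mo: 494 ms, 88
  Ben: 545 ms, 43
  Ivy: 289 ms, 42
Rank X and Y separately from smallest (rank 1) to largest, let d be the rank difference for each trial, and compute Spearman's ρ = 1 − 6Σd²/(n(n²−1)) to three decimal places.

Ranks of variable 1: 4, 2, 5, 7, 3, 6, 1
Ranks of variable 2: 6, 4, 3, 5, 7, 2, 1
d = r₁ − r₂: -2, -2, 2, 2, -4, 4, 0
d²: 4, 4, 4, 4, 16, 16, 0; Σd² = 48
ρ = 1 − 6·48/(7·48) = 1 − 288/336 = 0.143

0.143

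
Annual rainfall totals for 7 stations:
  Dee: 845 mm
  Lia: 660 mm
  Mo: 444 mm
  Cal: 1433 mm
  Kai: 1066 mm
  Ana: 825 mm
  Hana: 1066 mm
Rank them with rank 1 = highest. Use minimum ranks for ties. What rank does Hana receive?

2

Sorted (descending): 1433, 1066, 1066, 845, 825, 660, 444
The 2 values of 1066 occupy positions 2–3 → each gets rank 2.
Hana has value 1066 mm → rank 2.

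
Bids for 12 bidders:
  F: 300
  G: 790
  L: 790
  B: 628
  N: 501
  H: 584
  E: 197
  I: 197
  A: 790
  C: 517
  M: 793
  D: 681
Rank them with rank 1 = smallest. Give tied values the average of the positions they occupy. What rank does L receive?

Sorted (ascending): 197, 197, 300, 501, 517, 584, 628, 681, 790, 790, 790, 793
The 2 values of 197 occupy positions 1–2 → average rank (1+2)/2 = 1.5.
The 3 values of 790 occupy positions 9–11 → average rank 10.
L has value 790 → rank 10.

10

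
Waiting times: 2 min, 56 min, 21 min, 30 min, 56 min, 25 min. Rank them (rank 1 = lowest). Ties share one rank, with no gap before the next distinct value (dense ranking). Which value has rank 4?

Sorted (ascending): 2, 21, 25, 30, 56, 56
The 2 values of 56 share dense rank 5.
Remaining distinct values take the next consecutive integers.
Rank 4 → value 30.

30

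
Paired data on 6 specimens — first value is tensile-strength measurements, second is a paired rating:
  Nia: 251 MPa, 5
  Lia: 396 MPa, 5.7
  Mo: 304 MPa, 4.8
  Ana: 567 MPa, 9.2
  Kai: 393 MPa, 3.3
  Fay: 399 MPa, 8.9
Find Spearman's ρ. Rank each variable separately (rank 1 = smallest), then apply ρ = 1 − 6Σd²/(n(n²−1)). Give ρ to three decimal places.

Ranks of variable 1: 1, 4, 2, 6, 3, 5
Ranks of variable 2: 3, 4, 2, 6, 1, 5
d = r₁ − r₂: -2, 0, 0, 0, 2, 0
d²: 4, 0, 0, 0, 4, 0; Σd² = 8
ρ = 1 − 6·8/(6·35) = 1 − 48/210 = 0.771

0.771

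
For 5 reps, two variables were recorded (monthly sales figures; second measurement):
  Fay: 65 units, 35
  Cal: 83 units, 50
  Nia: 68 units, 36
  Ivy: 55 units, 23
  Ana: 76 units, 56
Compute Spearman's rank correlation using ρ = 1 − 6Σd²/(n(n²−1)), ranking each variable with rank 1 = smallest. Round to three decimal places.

0.900

Ranks of variable 1: 2, 5, 3, 1, 4
Ranks of variable 2: 2, 4, 3, 1, 5
d = r₁ − r₂: 0, 1, 0, 0, -1
d²: 0, 1, 0, 0, 1; Σd² = 2
ρ = 1 − 6·2/(5·24) = 1 − 12/120 = 0.900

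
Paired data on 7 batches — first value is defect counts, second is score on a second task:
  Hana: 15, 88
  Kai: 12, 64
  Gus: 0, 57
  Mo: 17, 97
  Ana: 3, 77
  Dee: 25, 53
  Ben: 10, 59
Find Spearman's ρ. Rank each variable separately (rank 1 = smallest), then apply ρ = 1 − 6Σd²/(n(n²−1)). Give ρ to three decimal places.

Ranks of variable 1: 5, 4, 1, 6, 2, 7, 3
Ranks of variable 2: 6, 4, 2, 7, 5, 1, 3
d = r₁ − r₂: -1, 0, -1, -1, -3, 6, 0
d²: 1, 0, 1, 1, 9, 36, 0; Σd² = 48
ρ = 1 − 6·48/(7·48) = 1 − 288/336 = 0.143

0.143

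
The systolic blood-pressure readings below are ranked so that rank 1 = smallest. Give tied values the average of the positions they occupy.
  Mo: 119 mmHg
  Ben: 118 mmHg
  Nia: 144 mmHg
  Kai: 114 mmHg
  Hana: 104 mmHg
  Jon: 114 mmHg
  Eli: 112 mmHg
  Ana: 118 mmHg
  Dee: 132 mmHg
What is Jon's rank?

3.5

Sorted (ascending): 104, 112, 114, 114, 118, 118, 119, 132, 144
The 2 values of 114 occupy positions 3–4 → average rank (3+4)/2 = 3.5.
The 2 values of 118 occupy positions 5–6 → average rank (5+6)/2 = 5.5.
Jon has value 114 mmHg → rank 3.5.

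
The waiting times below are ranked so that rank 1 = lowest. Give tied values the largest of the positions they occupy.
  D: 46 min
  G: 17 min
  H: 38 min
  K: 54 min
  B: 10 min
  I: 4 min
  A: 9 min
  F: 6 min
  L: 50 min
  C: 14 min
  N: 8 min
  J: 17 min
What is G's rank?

Sorted (ascending): 4, 6, 8, 9, 10, 14, 17, 17, 38, 46, 50, 54
The 2 values of 17 occupy positions 7–8 → each gets rank 8.
G has value 17 min → rank 8.

8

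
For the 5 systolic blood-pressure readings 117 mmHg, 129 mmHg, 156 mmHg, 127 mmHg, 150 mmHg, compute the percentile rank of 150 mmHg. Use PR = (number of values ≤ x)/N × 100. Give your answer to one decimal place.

80.0

N = 5.
Strictly below 150: 3. Equal to 150: 1.
PR = 4/5 × 100 = 80.0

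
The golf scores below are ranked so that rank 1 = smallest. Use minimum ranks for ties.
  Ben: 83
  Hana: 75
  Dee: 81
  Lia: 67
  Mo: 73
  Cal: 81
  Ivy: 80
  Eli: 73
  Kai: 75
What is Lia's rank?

Sorted (ascending): 67, 73, 73, 75, 75, 80, 81, 81, 83
The 2 values of 73 occupy positions 2–3 → each gets rank 2.
The 2 values of 75 occupy positions 4–5 → each gets rank 4.
The 2 values of 81 occupy positions 7–8 → each gets rank 7.
Lia has value 67 → rank 1.

1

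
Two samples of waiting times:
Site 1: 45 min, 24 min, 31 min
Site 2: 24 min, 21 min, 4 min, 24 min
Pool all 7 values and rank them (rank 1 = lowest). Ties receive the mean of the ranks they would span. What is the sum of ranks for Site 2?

11

Sorted (ascending): 4, 21, 24, 24, 24, 31, 45
The 3 values of 24 occupy positions 3–5 → average rank 4.
Site 2 values → pooled ranks: 24→4, 21→2, 4→1, 24→4
Rank sum = 4 + 2 + 1 + 4 = 11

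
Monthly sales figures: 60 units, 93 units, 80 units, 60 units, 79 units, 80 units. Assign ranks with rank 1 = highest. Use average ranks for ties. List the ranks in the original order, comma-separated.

Sorted (descending): 93, 80, 80, 79, 60, 60
The 2 values of 80 occupy positions 2–3 → average rank (2+3)/2 = 2.5.
The 2 values of 60 occupy positions 5–6 → average rank (5+6)/2 = 5.5.

5.5, 1, 2.5, 5.5, 4, 2.5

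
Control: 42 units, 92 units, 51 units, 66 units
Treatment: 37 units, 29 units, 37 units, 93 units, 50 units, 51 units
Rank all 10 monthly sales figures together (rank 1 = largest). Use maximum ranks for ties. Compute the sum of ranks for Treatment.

Sorted (descending): 93, 92, 66, 51, 51, 50, 42, 37, 37, 29
The 2 values of 51 occupy positions 4–5 → each gets rank 5.
The 2 values of 37 occupy positions 8–9 → each gets rank 9.
Treatment values → pooled ranks: 37→9, 29→10, 37→9, 93→1, 50→6, 51→5
Rank sum = 9 + 10 + 9 + 1 + 6 + 5 = 40

40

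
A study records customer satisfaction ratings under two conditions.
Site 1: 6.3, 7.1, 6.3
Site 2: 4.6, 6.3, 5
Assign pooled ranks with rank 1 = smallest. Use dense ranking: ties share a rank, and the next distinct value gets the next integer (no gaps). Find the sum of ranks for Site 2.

Sorted (ascending): 4.6, 5, 6.3, 6.3, 6.3, 7.1
The 3 values of 6.3 share dense rank 3.
Remaining distinct values take the next consecutive integers.
Site 2 values → pooled ranks: 4.6→1, 6.3→3, 5→2
Rank sum = 1 + 3 + 2 = 6

6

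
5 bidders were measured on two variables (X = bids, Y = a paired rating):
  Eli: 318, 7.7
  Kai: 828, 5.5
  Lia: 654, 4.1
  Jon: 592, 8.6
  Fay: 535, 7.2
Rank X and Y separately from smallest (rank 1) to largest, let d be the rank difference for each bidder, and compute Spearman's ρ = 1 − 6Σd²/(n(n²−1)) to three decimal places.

-0.600

Ranks of variable 1: 1, 5, 4, 3, 2
Ranks of variable 2: 4, 2, 1, 5, 3
d = r₁ − r₂: -3, 3, 3, -2, -1
d²: 9, 9, 9, 4, 1; Σd² = 32
ρ = 1 − 6·32/(5·24) = 1 − 192/120 = -0.600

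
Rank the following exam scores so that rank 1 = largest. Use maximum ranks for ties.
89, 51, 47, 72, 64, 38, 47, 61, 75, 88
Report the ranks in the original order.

1, 7, 9, 4, 5, 10, 9, 6, 3, 2

Sorted (descending): 89, 88, 75, 72, 64, 61, 51, 47, 47, 38
The 2 values of 47 occupy positions 8–9 → each gets rank 9.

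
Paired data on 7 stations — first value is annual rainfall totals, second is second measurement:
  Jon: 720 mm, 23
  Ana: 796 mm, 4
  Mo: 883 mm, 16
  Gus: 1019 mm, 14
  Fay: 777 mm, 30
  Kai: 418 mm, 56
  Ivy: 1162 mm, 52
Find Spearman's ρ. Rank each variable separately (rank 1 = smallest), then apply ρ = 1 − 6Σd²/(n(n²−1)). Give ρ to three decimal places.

-0.321

Ranks of variable 1: 2, 4, 5, 6, 3, 1, 7
Ranks of variable 2: 4, 1, 3, 2, 5, 7, 6
d = r₁ − r₂: -2, 3, 2, 4, -2, -6, 1
d²: 4, 9, 4, 16, 4, 36, 1; Σd² = 74
ρ = 1 − 6·74/(7·48) = 1 − 444/336 = -0.321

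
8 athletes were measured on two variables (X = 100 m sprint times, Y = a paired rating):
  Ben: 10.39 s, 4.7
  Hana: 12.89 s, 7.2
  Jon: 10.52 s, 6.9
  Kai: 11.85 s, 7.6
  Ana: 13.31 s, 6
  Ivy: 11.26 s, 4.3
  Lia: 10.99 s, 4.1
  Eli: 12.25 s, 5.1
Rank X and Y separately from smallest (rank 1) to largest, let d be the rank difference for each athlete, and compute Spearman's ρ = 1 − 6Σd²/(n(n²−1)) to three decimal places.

Ranks of variable 1: 1, 7, 2, 5, 8, 4, 3, 6
Ranks of variable 2: 3, 7, 6, 8, 5, 2, 1, 4
d = r₁ − r₂: -2, 0, -4, -3, 3, 2, 2, 2
d²: 4, 0, 16, 9, 9, 4, 4, 4; Σd² = 50
ρ = 1 − 6·50/(8·63) = 1 − 300/504 = 0.405

0.405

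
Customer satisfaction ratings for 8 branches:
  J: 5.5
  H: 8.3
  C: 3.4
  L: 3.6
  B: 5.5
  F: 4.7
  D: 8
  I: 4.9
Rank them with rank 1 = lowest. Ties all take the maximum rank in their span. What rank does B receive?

Sorted (ascending): 3.4, 3.6, 4.7, 4.9, 5.5, 5.5, 8, 8.3
The 2 values of 5.5 occupy positions 5–6 → each gets rank 6.
B has value 5.5 → rank 6.

6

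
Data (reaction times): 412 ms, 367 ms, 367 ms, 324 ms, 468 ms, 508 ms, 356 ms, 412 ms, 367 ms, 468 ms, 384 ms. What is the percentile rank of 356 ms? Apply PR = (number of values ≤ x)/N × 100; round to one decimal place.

18.2

N = 11.
Strictly below 356: 1. Equal to 356: 1.
PR = 2/11 × 100 = 18.2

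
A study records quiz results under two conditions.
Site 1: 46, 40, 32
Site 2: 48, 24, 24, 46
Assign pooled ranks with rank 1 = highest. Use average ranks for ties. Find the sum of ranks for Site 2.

16.5

Sorted (descending): 48, 46, 46, 40, 32, 24, 24
The 2 values of 46 occupy positions 2–3 → average rank (2+3)/2 = 2.5.
The 2 values of 24 occupy positions 6–7 → average rank (6+7)/2 = 6.5.
Site 2 values → pooled ranks: 48→1, 24→6.5, 24→6.5, 46→2.5
Rank sum = 1 + 6.5 + 6.5 + 2.5 = 16.5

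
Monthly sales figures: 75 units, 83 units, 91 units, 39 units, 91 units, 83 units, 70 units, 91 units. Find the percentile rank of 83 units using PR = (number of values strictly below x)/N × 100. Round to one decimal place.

N = 8.
Strictly below 83: 3. Equal to 83: 2.
PR = 3/8 × 100 = 37.5

37.5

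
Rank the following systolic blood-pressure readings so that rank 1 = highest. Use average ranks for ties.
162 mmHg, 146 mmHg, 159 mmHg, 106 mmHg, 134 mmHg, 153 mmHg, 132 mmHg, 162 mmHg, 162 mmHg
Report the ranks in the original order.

2, 6, 4, 9, 7, 5, 8, 2, 2

Sorted (descending): 162, 162, 162, 159, 153, 146, 134, 132, 106
The 3 values of 162 occupy positions 1–3 → average rank 2.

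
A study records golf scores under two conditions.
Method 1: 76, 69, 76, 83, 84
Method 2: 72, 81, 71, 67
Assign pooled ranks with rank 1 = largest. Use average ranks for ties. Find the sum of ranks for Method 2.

Sorted (descending): 84, 83, 81, 76, 76, 72, 71, 69, 67
The 2 values of 76 occupy positions 4–5 → average rank (4+5)/2 = 4.5.
Method 2 values → pooled ranks: 72→6, 81→3, 71→7, 67→9
Rank sum = 6 + 3 + 7 + 9 = 25

25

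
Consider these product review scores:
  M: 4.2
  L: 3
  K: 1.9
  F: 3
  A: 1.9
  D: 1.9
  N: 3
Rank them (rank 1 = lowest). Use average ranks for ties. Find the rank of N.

5

Sorted (ascending): 1.9, 1.9, 1.9, 3, 3, 3, 4.2
The 3 values of 1.9 occupy positions 1–3 → average rank 2.
The 3 values of 3 occupy positions 4–6 → average rank 5.
N has value 3 → rank 5.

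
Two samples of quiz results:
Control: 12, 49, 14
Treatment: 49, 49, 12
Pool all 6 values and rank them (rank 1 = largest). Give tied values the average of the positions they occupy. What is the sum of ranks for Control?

11.5

Sorted (descending): 49, 49, 49, 14, 12, 12
The 3 values of 49 occupy positions 1–3 → average rank 2.
The 2 values of 12 occupy positions 5–6 → average rank (5+6)/2 = 5.5.
Control values → pooled ranks: 12→5.5, 49→2, 14→4
Rank sum = 5.5 + 2 + 4 = 11.5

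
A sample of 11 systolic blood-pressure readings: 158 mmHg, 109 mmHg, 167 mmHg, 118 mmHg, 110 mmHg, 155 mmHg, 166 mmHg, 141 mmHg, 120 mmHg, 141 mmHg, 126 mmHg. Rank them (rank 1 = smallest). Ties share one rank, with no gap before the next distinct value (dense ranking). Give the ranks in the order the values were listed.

8, 1, 10, 3, 2, 7, 9, 6, 4, 6, 5

Sorted (ascending): 109, 110, 118, 120, 126, 141, 141, 155, 158, 166, 167
The 2 values of 141 share dense rank 6.
Remaining distinct values take the next consecutive integers.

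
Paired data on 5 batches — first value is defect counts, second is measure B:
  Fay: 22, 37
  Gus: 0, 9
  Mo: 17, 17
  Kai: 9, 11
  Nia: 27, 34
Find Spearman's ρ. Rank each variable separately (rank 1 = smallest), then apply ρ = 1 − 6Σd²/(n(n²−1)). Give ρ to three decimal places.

0.900

Ranks of variable 1: 4, 1, 3, 2, 5
Ranks of variable 2: 5, 1, 3, 2, 4
d = r₁ − r₂: -1, 0, 0, 0, 1
d²: 1, 0, 0, 0, 1; Σd² = 2
ρ = 1 − 6·2/(5·24) = 1 − 12/120 = 0.900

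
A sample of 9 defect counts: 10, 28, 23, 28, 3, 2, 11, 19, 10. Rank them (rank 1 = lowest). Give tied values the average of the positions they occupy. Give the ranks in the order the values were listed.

3.5, 8.5, 7, 8.5, 2, 1, 5, 6, 3.5

Sorted (ascending): 2, 3, 10, 10, 11, 19, 23, 28, 28
The 2 values of 10 occupy positions 3–4 → average rank (3+4)/2 = 3.5.
The 2 values of 28 occupy positions 8–9 → average rank (8+9)/2 = 8.5.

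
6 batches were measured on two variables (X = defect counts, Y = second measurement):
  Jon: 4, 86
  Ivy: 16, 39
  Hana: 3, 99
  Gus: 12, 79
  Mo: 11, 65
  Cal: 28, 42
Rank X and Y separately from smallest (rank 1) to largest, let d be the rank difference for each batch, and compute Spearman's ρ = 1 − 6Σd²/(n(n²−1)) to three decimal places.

-0.886

Ranks of variable 1: 2, 5, 1, 4, 3, 6
Ranks of variable 2: 5, 1, 6, 4, 3, 2
d = r₁ − r₂: -3, 4, -5, 0, 0, 4
d²: 9, 16, 25, 0, 0, 16; Σd² = 66
ρ = 1 − 6·66/(6·35) = 1 − 396/210 = -0.886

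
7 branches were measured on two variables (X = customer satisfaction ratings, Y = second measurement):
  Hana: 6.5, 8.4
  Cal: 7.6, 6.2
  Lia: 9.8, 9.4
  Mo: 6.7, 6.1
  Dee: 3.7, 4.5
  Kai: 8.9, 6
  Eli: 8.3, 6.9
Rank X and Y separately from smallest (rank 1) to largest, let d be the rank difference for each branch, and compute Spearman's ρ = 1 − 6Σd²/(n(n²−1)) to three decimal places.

0.429

Ranks of variable 1: 2, 4, 7, 3, 1, 6, 5
Ranks of variable 2: 6, 4, 7, 3, 1, 2, 5
d = r₁ − r₂: -4, 0, 0, 0, 0, 4, 0
d²: 16, 0, 0, 0, 0, 16, 0; Σd² = 32
ρ = 1 − 6·32/(7·48) = 1 − 192/336 = 0.429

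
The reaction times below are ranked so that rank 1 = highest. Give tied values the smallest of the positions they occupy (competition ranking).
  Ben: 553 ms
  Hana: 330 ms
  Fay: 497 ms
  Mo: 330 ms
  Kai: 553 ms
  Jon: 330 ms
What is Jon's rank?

Sorted (descending): 553, 553, 497, 330, 330, 330
The 2 values of 553 occupy positions 1–2 → each gets rank 1.
The 3 values of 330 occupy positions 4–6 → each gets rank 4.
Jon has value 330 ms → rank 4.

4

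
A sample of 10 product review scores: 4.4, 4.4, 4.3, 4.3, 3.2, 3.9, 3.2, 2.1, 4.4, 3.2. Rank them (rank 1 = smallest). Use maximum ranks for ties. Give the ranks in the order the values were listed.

10, 10, 7, 7, 4, 5, 4, 1, 10, 4

Sorted (ascending): 2.1, 3.2, 3.2, 3.2, 3.9, 4.3, 4.3, 4.4, 4.4, 4.4
The 3 values of 3.2 occupy positions 2–4 → each gets rank 4.
The 2 values of 4.3 occupy positions 6–7 → each gets rank 7.
The 3 values of 4.4 occupy positions 8–10 → each gets rank 10.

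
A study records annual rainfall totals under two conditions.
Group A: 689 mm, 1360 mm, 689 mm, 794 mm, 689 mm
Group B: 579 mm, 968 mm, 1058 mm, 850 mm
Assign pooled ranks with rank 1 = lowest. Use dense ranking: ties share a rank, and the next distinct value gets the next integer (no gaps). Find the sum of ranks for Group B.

16

Sorted (ascending): 579, 689, 689, 689, 794, 850, 968, 1058, 1360
The 3 values of 689 share dense rank 2.
Remaining distinct values take the next consecutive integers.
Group B values → pooled ranks: 579→1, 968→5, 1058→6, 850→4
Rank sum = 1 + 5 + 6 + 4 = 16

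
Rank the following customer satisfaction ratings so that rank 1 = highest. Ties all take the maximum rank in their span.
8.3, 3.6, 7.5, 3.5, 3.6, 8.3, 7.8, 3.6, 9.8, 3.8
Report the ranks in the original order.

Sorted (descending): 9.8, 8.3, 8.3, 7.8, 7.5, 3.8, 3.6, 3.6, 3.6, 3.5
The 2 values of 8.3 occupy positions 2–3 → each gets rank 3.
The 3 values of 3.6 occupy positions 7–9 → each gets rank 9.

3, 9, 5, 10, 9, 3, 4, 9, 1, 6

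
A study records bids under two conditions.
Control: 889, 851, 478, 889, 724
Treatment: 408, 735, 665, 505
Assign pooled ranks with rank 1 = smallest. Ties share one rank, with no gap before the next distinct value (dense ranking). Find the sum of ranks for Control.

Sorted (ascending): 408, 478, 505, 665, 724, 735, 851, 889, 889
The 2 values of 889 share dense rank 8.
Remaining distinct values take the next consecutive integers.
Control values → pooled ranks: 889→8, 851→7, 478→2, 889→8, 724→5
Rank sum = 8 + 7 + 2 + 8 + 5 = 30

30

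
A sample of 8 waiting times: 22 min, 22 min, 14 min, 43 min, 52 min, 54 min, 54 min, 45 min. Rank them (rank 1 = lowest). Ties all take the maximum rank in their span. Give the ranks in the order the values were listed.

3, 3, 1, 4, 6, 8, 8, 5

Sorted (ascending): 14, 22, 22, 43, 45, 52, 54, 54
The 2 values of 22 occupy positions 2–3 → each gets rank 3.
The 2 values of 54 occupy positions 7–8 → each gets rank 8.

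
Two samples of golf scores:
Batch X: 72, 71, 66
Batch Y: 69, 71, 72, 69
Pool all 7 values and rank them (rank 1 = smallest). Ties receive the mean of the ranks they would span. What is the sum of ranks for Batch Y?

Sorted (ascending): 66, 69, 69, 71, 71, 72, 72
The 2 values of 69 occupy positions 2–3 → average rank (2+3)/2 = 2.5.
The 2 values of 71 occupy positions 4–5 → average rank (4+5)/2 = 4.5.
The 2 values of 72 occupy positions 6–7 → average rank (6+7)/2 = 6.5.
Batch Y values → pooled ranks: 69→2.5, 71→4.5, 72→6.5, 69→2.5
Rank sum = 2.5 + 4.5 + 6.5 + 2.5 = 16

16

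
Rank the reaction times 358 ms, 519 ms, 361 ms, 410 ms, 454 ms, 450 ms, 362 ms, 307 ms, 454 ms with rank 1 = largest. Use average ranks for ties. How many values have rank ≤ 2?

Sorted (descending): 519, 454, 454, 450, 410, 362, 361, 358, 307
The 2 values of 454 occupy positions 2–3 → average rank (2+3)/2 = 2.5.
Ranks ≤ 2: {1} → 1 value.

1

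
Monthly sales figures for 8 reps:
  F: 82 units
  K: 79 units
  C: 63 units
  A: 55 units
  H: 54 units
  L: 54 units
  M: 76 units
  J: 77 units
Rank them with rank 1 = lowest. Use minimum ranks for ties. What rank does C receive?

Sorted (ascending): 54, 54, 55, 63, 76, 77, 79, 82
The 2 values of 54 occupy positions 1–2 → each gets rank 1.
C has value 63 units → rank 4.

4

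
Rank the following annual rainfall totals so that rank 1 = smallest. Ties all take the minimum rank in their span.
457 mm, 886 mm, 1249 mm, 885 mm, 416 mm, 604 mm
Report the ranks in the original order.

2, 5, 6, 4, 1, 3

Sorted (ascending): 416, 457, 604, 885, 886, 1249
No ties — each value takes its position as its rank.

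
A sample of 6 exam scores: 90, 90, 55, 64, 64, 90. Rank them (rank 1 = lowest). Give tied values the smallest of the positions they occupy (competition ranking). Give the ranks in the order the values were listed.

4, 4, 1, 2, 2, 4

Sorted (ascending): 55, 64, 64, 90, 90, 90
The 2 values of 64 occupy positions 2–3 → each gets rank 2.
The 3 values of 90 occupy positions 4–6 → each gets rank 4.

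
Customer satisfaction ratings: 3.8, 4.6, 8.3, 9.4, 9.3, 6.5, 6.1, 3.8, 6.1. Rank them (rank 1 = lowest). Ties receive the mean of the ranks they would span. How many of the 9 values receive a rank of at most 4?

Sorted (ascending): 3.8, 3.8, 4.6, 6.1, 6.1, 6.5, 8.3, 9.3, 9.4
The 2 values of 3.8 occupy positions 1–2 → average rank (1+2)/2 = 1.5.
The 2 values of 6.1 occupy positions 4–5 → average rank (4+5)/2 = 4.5.
Ranks ≤ 4: {1.5, 1.5, 3} → 3 values.

3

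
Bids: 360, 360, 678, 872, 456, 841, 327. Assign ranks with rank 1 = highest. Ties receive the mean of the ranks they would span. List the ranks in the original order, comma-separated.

5.5, 5.5, 3, 1, 4, 2, 7

Sorted (descending): 872, 841, 678, 456, 360, 360, 327
The 2 values of 360 occupy positions 5–6 → average rank (5+6)/2 = 5.5.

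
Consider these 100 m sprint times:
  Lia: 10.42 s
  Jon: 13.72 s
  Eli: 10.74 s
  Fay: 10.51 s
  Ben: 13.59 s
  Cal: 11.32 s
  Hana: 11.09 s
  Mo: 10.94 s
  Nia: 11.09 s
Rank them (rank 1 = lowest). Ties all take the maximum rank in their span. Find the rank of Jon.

Sorted (ascending): 10.42, 10.51, 10.74, 10.94, 11.09, 11.09, 11.32, 13.59, 13.72
The 2 values of 11.09 occupy positions 5–6 → each gets rank 6.
Jon has value 13.72 s → rank 9.

9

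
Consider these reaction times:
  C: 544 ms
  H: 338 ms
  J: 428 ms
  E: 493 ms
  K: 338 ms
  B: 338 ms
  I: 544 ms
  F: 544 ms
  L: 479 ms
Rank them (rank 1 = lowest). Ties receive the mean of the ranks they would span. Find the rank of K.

2

Sorted (ascending): 338, 338, 338, 428, 479, 493, 544, 544, 544
The 3 values of 338 occupy positions 1–3 → average rank 2.
The 3 values of 544 occupy positions 7–9 → average rank 8.
K has value 338 ms → rank 2.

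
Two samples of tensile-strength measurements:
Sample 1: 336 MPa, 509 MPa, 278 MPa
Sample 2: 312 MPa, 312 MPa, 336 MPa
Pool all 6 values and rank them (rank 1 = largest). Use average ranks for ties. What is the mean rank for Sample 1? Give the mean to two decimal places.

3.17

Sorted (descending): 509, 336, 336, 312, 312, 278
The 2 values of 336 occupy positions 2–3 → average rank (2+3)/2 = 2.5.
The 2 values of 312 occupy positions 4–5 → average rank (4+5)/2 = 4.5.
Sample 1 values → pooled ranks: 336→2.5, 509→1, 278→6
Mean rank = (2.5 + 1 + 6) / 3 = 3.17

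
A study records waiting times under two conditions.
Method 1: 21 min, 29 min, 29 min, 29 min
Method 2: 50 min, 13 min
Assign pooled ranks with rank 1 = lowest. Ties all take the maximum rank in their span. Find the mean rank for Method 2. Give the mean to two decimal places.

Sorted (ascending): 13, 21, 29, 29, 29, 50
The 3 values of 29 occupy positions 3–5 → each gets rank 5.
Method 2 values → pooled ranks: 50→6, 13→1
Mean rank = (6 + 1) / 2 = 3.50

3.50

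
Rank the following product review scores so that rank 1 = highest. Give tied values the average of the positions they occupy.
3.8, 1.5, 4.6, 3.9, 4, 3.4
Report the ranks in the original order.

Sorted (descending): 4.6, 4, 3.9, 3.8, 3.4, 1.5
No ties — each value takes its position as its rank.

4, 6, 1, 3, 2, 5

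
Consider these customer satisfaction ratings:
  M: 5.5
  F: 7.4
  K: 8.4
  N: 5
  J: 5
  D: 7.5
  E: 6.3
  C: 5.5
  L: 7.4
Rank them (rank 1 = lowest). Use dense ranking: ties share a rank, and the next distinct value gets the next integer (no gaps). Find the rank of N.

1

Sorted (ascending): 5, 5, 5.5, 5.5, 6.3, 7.4, 7.4, 7.5, 8.4
The 2 values of 5 share dense rank 1.
The 2 values of 5.5 share dense rank 2.
The 2 values of 7.4 share dense rank 4.
Remaining distinct values take the next consecutive integers.
N has value 5 → rank 1.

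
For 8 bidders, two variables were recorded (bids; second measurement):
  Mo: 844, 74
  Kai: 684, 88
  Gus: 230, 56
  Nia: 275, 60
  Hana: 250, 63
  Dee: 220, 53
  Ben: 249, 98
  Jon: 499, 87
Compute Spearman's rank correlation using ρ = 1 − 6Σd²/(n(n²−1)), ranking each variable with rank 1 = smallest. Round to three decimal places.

Ranks of variable 1: 8, 7, 2, 5, 4, 1, 3, 6
Ranks of variable 2: 5, 7, 2, 3, 4, 1, 8, 6
d = r₁ − r₂: 3, 0, 0, 2, 0, 0, -5, 0
d²: 9, 0, 0, 4, 0, 0, 25, 0; Σd² = 38
ρ = 1 − 6·38/(8·63) = 1 − 228/504 = 0.548

0.548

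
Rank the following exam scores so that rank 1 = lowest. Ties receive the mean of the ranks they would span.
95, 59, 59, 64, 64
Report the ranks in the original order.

5, 1.5, 1.5, 3.5, 3.5

Sorted (ascending): 59, 59, 64, 64, 95
The 2 values of 59 occupy positions 1–2 → average rank (1+2)/2 = 1.5.
The 2 values of 64 occupy positions 3–4 → average rank (3+4)/2 = 3.5.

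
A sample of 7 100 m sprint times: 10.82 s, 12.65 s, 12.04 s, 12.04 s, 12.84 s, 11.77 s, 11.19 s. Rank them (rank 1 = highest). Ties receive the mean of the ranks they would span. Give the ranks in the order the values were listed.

Sorted (descending): 12.84, 12.65, 12.04, 12.04, 11.77, 11.19, 10.82
The 2 values of 12.04 occupy positions 3–4 → average rank (3+4)/2 = 3.5.

7, 2, 3.5, 3.5, 1, 5, 6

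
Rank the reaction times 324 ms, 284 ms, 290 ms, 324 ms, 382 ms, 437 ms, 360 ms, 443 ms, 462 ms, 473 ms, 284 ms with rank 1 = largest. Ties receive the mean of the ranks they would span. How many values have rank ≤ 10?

Sorted (descending): 473, 462, 443, 437, 382, 360, 324, 324, 290, 284, 284
The 2 values of 324 occupy positions 7–8 → average rank (7+8)/2 = 7.5.
The 2 values of 284 occupy positions 10–11 → average rank (10+11)/2 = 10.5.
Ranks ≤ 10: {1, 2, 3, 4, 5, 6, 7.5, 7.5, 9} → 9 values.

9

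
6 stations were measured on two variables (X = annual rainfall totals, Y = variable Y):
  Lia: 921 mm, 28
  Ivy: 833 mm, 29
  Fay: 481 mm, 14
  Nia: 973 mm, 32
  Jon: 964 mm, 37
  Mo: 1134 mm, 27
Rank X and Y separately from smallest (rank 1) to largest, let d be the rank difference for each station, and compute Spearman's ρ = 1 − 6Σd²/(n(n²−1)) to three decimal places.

Ranks of variable 1: 3, 2, 1, 5, 4, 6
Ranks of variable 2: 3, 4, 1, 5, 6, 2
d = r₁ − r₂: 0, -2, 0, 0, -2, 4
d²: 0, 4, 0, 0, 4, 16; Σd² = 24
ρ = 1 − 6·24/(6·35) = 1 − 144/210 = 0.314

0.314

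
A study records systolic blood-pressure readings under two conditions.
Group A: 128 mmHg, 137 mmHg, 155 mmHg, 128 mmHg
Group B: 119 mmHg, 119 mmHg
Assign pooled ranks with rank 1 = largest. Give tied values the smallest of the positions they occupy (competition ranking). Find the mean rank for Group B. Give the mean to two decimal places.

Sorted (descending): 155, 137, 128, 128, 119, 119
The 2 values of 128 occupy positions 3–4 → each gets rank 3.
The 2 values of 119 occupy positions 5–6 → each gets rank 5.
Group B values → pooled ranks: 119→5, 119→5
Mean rank = (5 + 5) / 2 = 5.00

5.00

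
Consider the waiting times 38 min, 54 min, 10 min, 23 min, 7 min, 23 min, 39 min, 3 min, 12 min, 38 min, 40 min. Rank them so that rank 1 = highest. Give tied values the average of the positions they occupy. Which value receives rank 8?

12

Sorted (descending): 54, 40, 39, 38, 38, 23, 23, 12, 10, 7, 3
The 2 values of 38 occupy positions 4–5 → average rank (4+5)/2 = 4.5.
The 2 values of 23 occupy positions 6–7 → average rank (6+7)/2 = 6.5.
Rank 8 → value 12.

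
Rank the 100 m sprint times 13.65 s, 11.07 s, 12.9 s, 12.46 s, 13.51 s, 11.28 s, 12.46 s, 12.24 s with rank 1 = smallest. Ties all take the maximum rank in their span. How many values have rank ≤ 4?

Sorted (ascending): 11.07, 11.28, 12.24, 12.46, 12.46, 12.9, 13.51, 13.65
The 2 values of 12.46 occupy positions 4–5 → each gets rank 5.
Ranks ≤ 4: {1, 2, 3} → 3 values.

3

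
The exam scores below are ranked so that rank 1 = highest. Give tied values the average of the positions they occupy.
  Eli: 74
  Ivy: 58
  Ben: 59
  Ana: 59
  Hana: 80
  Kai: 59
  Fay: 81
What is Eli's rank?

3

Sorted (descending): 81, 80, 74, 59, 59, 59, 58
The 3 values of 59 occupy positions 4–6 → average rank 5.
Eli has value 74 → rank 3.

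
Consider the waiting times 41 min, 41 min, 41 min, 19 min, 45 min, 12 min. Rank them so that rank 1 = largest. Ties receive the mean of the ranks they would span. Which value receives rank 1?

45

Sorted (descending): 45, 41, 41, 41, 19, 12
The 3 values of 41 occupy positions 2–4 → average rank 3.
Rank 1 → value 45.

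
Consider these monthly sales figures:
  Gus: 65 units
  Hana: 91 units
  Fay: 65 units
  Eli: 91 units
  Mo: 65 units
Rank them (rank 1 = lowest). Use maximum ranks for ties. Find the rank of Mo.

3

Sorted (ascending): 65, 65, 65, 91, 91
The 3 values of 65 occupy positions 1–3 → each gets rank 3.
The 2 values of 91 occupy positions 4–5 → each gets rank 5.
Mo has value 65 units → rank 3.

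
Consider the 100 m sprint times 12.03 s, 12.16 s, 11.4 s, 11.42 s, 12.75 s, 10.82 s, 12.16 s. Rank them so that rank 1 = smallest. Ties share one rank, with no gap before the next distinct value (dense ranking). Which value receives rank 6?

12.75

Sorted (ascending): 10.82, 11.4, 11.42, 12.03, 12.16, 12.16, 12.75
The 2 values of 12.16 share dense rank 5.
Remaining distinct values take the next consecutive integers.
Rank 6 → value 12.75.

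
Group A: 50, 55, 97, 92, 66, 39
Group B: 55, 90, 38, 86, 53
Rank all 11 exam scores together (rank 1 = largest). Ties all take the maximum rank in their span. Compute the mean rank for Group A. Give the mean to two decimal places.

5.67

Sorted (descending): 97, 92, 90, 86, 66, 55, 55, 53, 50, 39, 38
The 2 values of 55 occupy positions 6–7 → each gets rank 7.
Group A values → pooled ranks: 50→9, 55→7, 97→1, 92→2, 66→5, 39→10
Mean rank = (9 + 7 + 1 + 2 + 5 + 10) / 6 = 5.67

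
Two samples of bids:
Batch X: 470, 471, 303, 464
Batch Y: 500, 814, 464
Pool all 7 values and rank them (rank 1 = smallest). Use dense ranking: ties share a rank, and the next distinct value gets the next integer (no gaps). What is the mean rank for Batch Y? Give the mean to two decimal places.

Sorted (ascending): 303, 464, 464, 470, 471, 500, 814
The 2 values of 464 share dense rank 2.
Remaining distinct values take the next consecutive integers.
Batch Y values → pooled ranks: 500→5, 814→6, 464→2
Mean rank = (5 + 6 + 2) / 3 = 4.33

4.33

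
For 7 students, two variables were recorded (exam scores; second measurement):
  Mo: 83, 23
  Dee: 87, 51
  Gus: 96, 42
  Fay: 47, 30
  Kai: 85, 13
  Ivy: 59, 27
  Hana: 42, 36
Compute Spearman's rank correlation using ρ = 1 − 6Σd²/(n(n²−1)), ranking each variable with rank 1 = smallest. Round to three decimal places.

0.250

Ranks of variable 1: 4, 6, 7, 2, 5, 3, 1
Ranks of variable 2: 2, 7, 6, 4, 1, 3, 5
d = r₁ − r₂: 2, -1, 1, -2, 4, 0, -4
d²: 4, 1, 1, 4, 16, 0, 16; Σd² = 42
ρ = 1 − 6·42/(7·48) = 1 − 252/336 = 0.250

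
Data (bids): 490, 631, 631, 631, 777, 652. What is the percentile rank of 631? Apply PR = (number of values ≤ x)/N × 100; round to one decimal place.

N = 6.
Strictly below 631: 1. Equal to 631: 3.
PR = 4/6 × 100 = 66.7

66.7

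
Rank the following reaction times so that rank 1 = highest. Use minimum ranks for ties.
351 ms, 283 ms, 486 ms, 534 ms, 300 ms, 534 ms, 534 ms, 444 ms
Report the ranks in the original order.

Sorted (descending): 534, 534, 534, 486, 444, 351, 300, 283
The 3 values of 534 occupy positions 1–3 → each gets rank 1.

6, 8, 4, 1, 7, 1, 1, 5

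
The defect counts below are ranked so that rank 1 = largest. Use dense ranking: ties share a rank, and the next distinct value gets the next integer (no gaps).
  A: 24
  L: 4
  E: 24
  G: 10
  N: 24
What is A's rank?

Sorted (descending): 24, 24, 24, 10, 4
The 3 values of 24 share dense rank 1.
Remaining distinct values take the next consecutive integers.
A has value 24 → rank 1.

1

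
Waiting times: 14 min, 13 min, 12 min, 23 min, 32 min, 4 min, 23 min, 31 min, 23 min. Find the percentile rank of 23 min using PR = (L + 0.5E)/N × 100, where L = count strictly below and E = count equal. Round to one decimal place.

61.1

N = 9.
Strictly below 23: 4. Equal to 23: 3.
PR = (4 + 0.5·3)/9 × 100 = 61.1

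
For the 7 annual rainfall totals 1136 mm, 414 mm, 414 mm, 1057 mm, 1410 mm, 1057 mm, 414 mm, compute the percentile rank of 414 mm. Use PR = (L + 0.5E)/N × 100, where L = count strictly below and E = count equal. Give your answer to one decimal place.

N = 7.
Strictly below 414: 0. Equal to 414: 3.
PR = (0 + 0.5·3)/7 × 100 = 21.4

21.4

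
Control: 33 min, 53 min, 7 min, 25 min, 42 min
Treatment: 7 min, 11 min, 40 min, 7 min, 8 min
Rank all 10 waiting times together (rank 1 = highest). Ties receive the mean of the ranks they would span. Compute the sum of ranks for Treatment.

34

Sorted (descending): 53, 42, 40, 33, 25, 11, 8, 7, 7, 7
The 3 values of 7 occupy positions 8–10 → average rank 9.
Treatment values → pooled ranks: 7→9, 11→6, 40→3, 7→9, 8→7
Rank sum = 9 + 6 + 3 + 9 + 7 = 34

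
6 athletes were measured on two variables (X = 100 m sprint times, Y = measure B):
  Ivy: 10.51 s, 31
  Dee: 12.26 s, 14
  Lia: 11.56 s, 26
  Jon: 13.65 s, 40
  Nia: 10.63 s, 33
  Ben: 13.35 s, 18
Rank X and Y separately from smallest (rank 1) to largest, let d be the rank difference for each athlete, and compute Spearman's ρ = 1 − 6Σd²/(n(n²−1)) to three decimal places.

Ranks of variable 1: 1, 4, 3, 6, 2, 5
Ranks of variable 2: 4, 1, 3, 6, 5, 2
d = r₁ − r₂: -3, 3, 0, 0, -3, 3
d²: 9, 9, 0, 0, 9, 9; Σd² = 36
ρ = 1 − 6·36/(6·35) = 1 − 216/210 = -0.029

-0.029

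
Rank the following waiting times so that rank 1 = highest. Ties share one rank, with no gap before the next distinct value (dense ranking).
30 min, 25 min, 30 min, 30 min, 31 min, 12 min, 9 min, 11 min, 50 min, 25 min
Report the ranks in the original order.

Sorted (descending): 50, 31, 30, 30, 30, 25, 25, 12, 11, 9
The 3 values of 30 share dense rank 3.
The 2 values of 25 share dense rank 4.
Remaining distinct values take the next consecutive integers.

3, 4, 3, 3, 2, 5, 7, 6, 1, 4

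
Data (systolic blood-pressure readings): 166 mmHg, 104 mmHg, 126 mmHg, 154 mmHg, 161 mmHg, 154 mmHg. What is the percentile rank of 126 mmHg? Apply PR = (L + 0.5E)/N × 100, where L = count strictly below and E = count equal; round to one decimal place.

25.0

N = 6.
Strictly below 126: 1. Equal to 126: 1.
PR = (1 + 0.5·1)/6 × 100 = 25.0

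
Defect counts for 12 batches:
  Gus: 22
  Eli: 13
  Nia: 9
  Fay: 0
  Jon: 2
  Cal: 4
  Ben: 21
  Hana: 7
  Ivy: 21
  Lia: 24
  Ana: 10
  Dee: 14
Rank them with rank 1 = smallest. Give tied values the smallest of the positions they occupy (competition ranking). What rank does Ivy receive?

Sorted (ascending): 0, 2, 4, 7, 9, 10, 13, 14, 21, 21, 22, 24
The 2 values of 21 occupy positions 9–10 → each gets rank 9.
Ivy has value 21 → rank 9.

9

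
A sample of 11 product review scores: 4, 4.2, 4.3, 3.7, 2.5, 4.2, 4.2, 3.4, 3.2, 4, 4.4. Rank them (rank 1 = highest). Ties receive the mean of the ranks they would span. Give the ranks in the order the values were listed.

6.5, 4, 2, 8, 11, 4, 4, 9, 10, 6.5, 1

Sorted (descending): 4.4, 4.3, 4.2, 4.2, 4.2, 4, 4, 3.7, 3.4, 3.2, 2.5
The 3 values of 4.2 occupy positions 3–5 → average rank 4.
The 2 values of 4 occupy positions 6–7 → average rank (6+7)/2 = 6.5.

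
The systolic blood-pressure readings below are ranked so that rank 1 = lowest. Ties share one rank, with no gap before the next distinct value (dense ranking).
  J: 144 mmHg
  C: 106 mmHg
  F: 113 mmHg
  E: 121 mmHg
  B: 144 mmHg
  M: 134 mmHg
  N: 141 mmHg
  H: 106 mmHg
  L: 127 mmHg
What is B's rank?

Sorted (ascending): 106, 106, 113, 121, 127, 134, 141, 144, 144
The 2 values of 106 share dense rank 1.
The 2 values of 144 share dense rank 7.
Remaining distinct values take the next consecutive integers.
B has value 144 mmHg → rank 7.

7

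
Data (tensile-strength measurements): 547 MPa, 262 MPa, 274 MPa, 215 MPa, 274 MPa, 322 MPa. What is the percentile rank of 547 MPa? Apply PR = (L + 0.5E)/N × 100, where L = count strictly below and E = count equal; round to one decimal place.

N = 6.
Strictly below 547: 5. Equal to 547: 1.
PR = (5 + 0.5·1)/6 × 100 = 91.7

91.7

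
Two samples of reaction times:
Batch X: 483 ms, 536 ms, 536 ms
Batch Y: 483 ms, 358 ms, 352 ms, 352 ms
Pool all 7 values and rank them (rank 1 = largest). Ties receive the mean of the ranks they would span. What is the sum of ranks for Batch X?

Sorted (descending): 536, 536, 483, 483, 358, 352, 352
The 2 values of 536 occupy positions 1–2 → average rank (1+2)/2 = 1.5.
The 2 values of 483 occupy positions 3–4 → average rank (3+4)/2 = 3.5.
The 2 values of 352 occupy positions 6–7 → average rank (6+7)/2 = 6.5.
Batch X values → pooled ranks: 483→3.5, 536→1.5, 536→1.5
Rank sum = 3.5 + 1.5 + 1.5 = 6.5

6.5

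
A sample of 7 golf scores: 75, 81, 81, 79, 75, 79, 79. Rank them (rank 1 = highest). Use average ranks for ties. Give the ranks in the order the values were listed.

6.5, 1.5, 1.5, 4, 6.5, 4, 4

Sorted (descending): 81, 81, 79, 79, 79, 75, 75
The 2 values of 81 occupy positions 1–2 → average rank (1+2)/2 = 1.5.
The 3 values of 79 occupy positions 3–5 → average rank 4.
The 2 values of 75 occupy positions 6–7 → average rank (6+7)/2 = 6.5.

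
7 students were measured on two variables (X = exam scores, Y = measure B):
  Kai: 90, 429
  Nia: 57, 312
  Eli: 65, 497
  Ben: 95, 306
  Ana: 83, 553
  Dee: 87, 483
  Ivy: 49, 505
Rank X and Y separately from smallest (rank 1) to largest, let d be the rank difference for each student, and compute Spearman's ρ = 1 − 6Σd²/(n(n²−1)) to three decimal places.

-0.500

Ranks of variable 1: 6, 2, 3, 7, 4, 5, 1
Ranks of variable 2: 3, 2, 5, 1, 7, 4, 6
d = r₁ − r₂: 3, 0, -2, 6, -3, 1, -5
d²: 9, 0, 4, 36, 9, 1, 25; Σd² = 84
ρ = 1 − 6·84/(7·48) = 1 − 504/336 = -0.500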